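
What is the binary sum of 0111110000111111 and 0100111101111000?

Add column by column from the right: bit + bit + carry-in; write the sum mod 2, carry 1 when the sum is 2 or 3.
carry:  1111100011110000
        0111110000111111
+       0100111101111000
------------------------
       01100101110110111
(the carry out of the leftmost column, 0, becomes the leading bit)
Decimal check:
  0111110000111111 = 16384 + 8192 + 4096 + 2048 + 1024 + 32 + 16 + 8 + 4 + 2 + 1 = 31807
  0100111101111000 = 16384 + 2048 + 1024 + 512 + 256 + 64 + 32 + 16 + 8 = 20344
  31807 + 20344 = 52151, and 01100101110110111 = 32768 + 16384 + 2048 + 512 + 256 + 128 + 32 + 16 + 4 + 2 + 1 = 52151 ✓



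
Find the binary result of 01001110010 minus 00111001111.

Method 1 - Direct subtraction (column by column from the right: bit − bit − borrow-in; if negative, add 2 and borrow 1 from the next column):
borrow: 01100011110
        01001110010
-       00111001111
-------------------
        00010100011

Method 2 - Add two's complement:
Two's complement of 00111001111: invert → 11000110000, add 1 → 11000110001
  01001110010
+ 11000110001
-------------
 100010100011  (end carry out of the top bit = 1)
Discarding the end carry: 00010100011
Decimal check:
  01001110010 = 512 + 64 + 32 + 16 + 2 = 626
  00111001111 = 256 + 128 + 64 + 8 + 4 + 2 + 1 = 463
  626 - 463 = 163, and 00010100011 = 128 + 32 + 2 + 1 = 163 ✓



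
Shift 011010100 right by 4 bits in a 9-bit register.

Original: 011010100 (decimal 212)
Shift right by 4 positions
Drop the 4 low bits; fill with zeros on the left
Result: 000001101 (decimal 13)
Equivalent: 212 >> 4 = 212 ÷ 2^4 = 13



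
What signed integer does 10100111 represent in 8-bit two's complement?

Binary: 10100111
Sign bit: 1 (negative)
Invert: 01011000
Add 1:  01011001
Magnitude: 01011001 = 64 + 16 + 8 + 1 = 89
Value: -89



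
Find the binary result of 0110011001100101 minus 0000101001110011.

Method 1 - Direct subtraction (column by column from the right: bit − bit − borrow-in; if negative, add 2 and borrow 1 from the next column):
borrow: 0011011111100100
        0110011001100101
-       0000101001110011
------------------------
        0101101111110010

Method 2 - Add two's complement:
Two's complement of 0000101001110011: invert → 1111010110001100, add 1 → 1111010110001101
  0110011001100101
+ 1111010110001101
------------------
 10101101111110010  (end carry out of the top bit = 1)
Discarding the end carry: 0101101111110010
Decimal check:
  0110011001100101 = 16384 + 8192 + 1024 + 512 + 64 + 32 + 4 + 1 = 26213
  0000101001110011 = 2048 + 512 + 64 + 32 + 16 + 2 + 1 = 2675
  26213 - 2675 = 23538, and 0101101111110010 = 16384 + 4096 + 2048 + 512 + 256 + 128 + 64 + 32 + 16 + 2 = 23538 ✓



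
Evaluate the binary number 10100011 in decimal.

Sum of powers of 2 for each 1-bit:
2^0 + 2^1 + 2^5 + 2^7
= 1 + 2 + 32 + 128
= 163



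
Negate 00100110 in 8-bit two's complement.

Original: 00100110
Step 1 - Invert all bits: 11011001
Step 2 - Add 1: 11011010
Verification: 00100110 + 11011010 = 100000000; discarding the end carry (carry out of the top bit) leaves the 8-bit value 00000000, as required for x + (-x)



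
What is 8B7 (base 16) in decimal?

Expand by place value (powers of 16):
Digit values: B = 11
8B7 = 8 × 16^2 + 11 × 16^1 + 7 × 16^0
= 8 × 256 + 11 × 16 + 7 × 1
= 2048 + 176 + 7
= 2231



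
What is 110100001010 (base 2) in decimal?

Sum of powers of 2 for each 1-bit:
2^1 + 2^3 + 2^8 + 2^10 + 2^11
= 2 + 8 + 256 + 1024 + 2048
= 3338



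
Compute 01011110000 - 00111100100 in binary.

Method 1 - Direct subtraction (column by column from the right: bit − bit − borrow-in; if negative, add 2 and borrow 1 from the next column):
borrow: 01000011000
        01011110000
-       00111100100
-------------------
        00100001100

Method 2 - Add two's complement:
Two's complement of 00111100100: invert → 11000011011, add 1 → 11000011100
  01011110000
+ 11000011100
-------------
 100100001100  (end carry out of the top bit = 1)
Discarding the end carry: 00100001100
Decimal check:
  01011110000 = 512 + 128 + 64 + 32 + 16 = 752
  00111100100 = 256 + 128 + 64 + 32 + 4 = 484
  752 - 484 = 268, and 00100001100 = 256 + 8 + 4 = 268 ✓



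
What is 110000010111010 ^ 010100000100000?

XOR: 1 when bits differ
  110000010111010
^ 010100000100000
-----------------
  100100010011010
Decimal: 24762 ^ 10272 = 18586



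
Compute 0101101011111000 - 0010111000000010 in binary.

Method 1 - Direct subtraction (column by column from the right: bit − bit − borrow-in; if negative, add 2 and borrow 1 from the next column):
borrow: 0101100000001100
        0101101011111000
-       0010111000000010
------------------------
        0010110011110110

Method 2 - Add two's complement:
Two's complement of 0010111000000010: invert → 1101000111111101, add 1 → 1101000111111110
  0101101011111000
+ 1101000111111110
------------------
 10010110011110110  (end carry out of the top bit = 1)
Discarding the end carry: 0010110011110110
Decimal check:
  0101101011111000 = 16384 + 4096 + 2048 + 512 + 128 + 64 + 32 + 16 + 8 = 23288
  0010111000000010 = 8192 + 2048 + 1024 + 512 + 2 = 11778
  23288 - 11778 = 11510, and 0010110011110110 = 8192 + 2048 + 1024 + 128 + 64 + 32 + 16 + 4 + 2 = 11510 ✓



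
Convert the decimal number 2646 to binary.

Using repeated division by 2:
2646 ÷ 2 = 1323 remainder 0
1323 ÷ 2 = 661 remainder 1
661 ÷ 2 = 330 remainder 1
330 ÷ 2 = 165 remainder 0
165 ÷ 2 = 82 remainder 1
82 ÷ 2 = 41 remainder 0
41 ÷ 2 = 20 remainder 1
20 ÷ 2 = 10 remainder 0
10 ÷ 2 = 5 remainder 0
5 ÷ 2 = 2 remainder 1
2 ÷ 2 = 1 remainder 0
1 ÷ 2 = 0 remainder 1
Reading remainders bottom to top: 101001010110



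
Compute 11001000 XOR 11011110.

XOR: 1 when bits differ
  11001000
^ 11011110
----------
  00010110
Decimal: 200 ^ 222 = 22



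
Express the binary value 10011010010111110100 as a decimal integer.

Sum of powers of 2 for each 1-bit:
2^2 + 2^4 + 2^5 + 2^6 + 2^7 + 2^8 + 2^10 + 2^13 + 2^15 + 2^16 + 2^19
= 4 + 16 + 32 + 64 + 128 + 256 + 1024 + 8192 + 32768 + 65536 + 524288
= 632308



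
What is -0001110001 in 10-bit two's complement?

Original: 0001110001
Step 1 - Invert all bits: 1110001110
Step 2 - Add 1: 1110001111
Verification: 0001110001 + 1110001111 = 10000000000; discarding the end carry (carry out of the top bit) leaves the 10-bit value 0000000000, as required for x + (-x)



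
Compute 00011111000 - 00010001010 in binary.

Method 1 - Direct subtraction (column by column from the right: bit − bit − borrow-in; if negative, add 2 and borrow 1 from the next column):
borrow: 00000011100
        00011111000
-       00010001010
-------------------
        00001101110

Method 2 - Add two's complement:
Two's complement of 00010001010: invert → 11101110101, add 1 → 11101110110
  00011111000
+ 11101110110
-------------
 100001101110  (end carry out of the top bit = 1)
Discarding the end carry: 00001101110
Decimal check:
  00011111000 = 128 + 64 + 32 + 16 + 8 = 248
  00010001010 = 128 + 8 + 2 = 138
  248 - 138 = 110, and 00001101110 = 64 + 32 + 8 + 4 + 2 = 110 ✓



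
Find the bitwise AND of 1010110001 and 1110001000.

AND: 1 only when both bits are 1
  1010110001
& 1110001000
------------
  1010000000
Decimal: 689 & 904 = 640



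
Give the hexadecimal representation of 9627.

Using repeated division by 16 (digits 10–15 are A–F):
9627 ÷ 16 = 601 remainder 11 (B)
601 ÷ 16 = 37 remainder 9
37 ÷ 16 = 2 remainder 5
2 ÷ 16 = 0 remainder 2
Reading remainders bottom to top: 259B



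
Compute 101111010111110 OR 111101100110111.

OR: 1 when either bit is 1
  101111010111110
| 111101100110111
-----------------
  111111110111111
Decimal: 24254 | 31543 = 32703



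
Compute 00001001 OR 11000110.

OR: 1 when either bit is 1
  00001001
| 11000110
----------
  11001111
Decimal: 9 | 198 = 207



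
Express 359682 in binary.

Using repeated division by 2:
359682 ÷ 2 = 179841 remainder 0
179841 ÷ 2 = 89920 remainder 1
89920 ÷ 2 = 44960 remainder 0
44960 ÷ 2 = 22480 remainder 0
22480 ÷ 2 = 11240 remainder 0
11240 ÷ 2 = 5620 remainder 0
5620 ÷ 2 = 2810 remainder 0
2810 ÷ 2 = 1405 remainder 0
1405 ÷ 2 = 702 remainder 1
702 ÷ 2 = 351 remainder 0
351 ÷ 2 = 175 remainder 1
175 ÷ 2 = 87 remainder 1
87 ÷ 2 = 43 remainder 1
43 ÷ 2 = 21 remainder 1
21 ÷ 2 = 10 remainder 1
10 ÷ 2 = 5 remainder 0
5 ÷ 2 = 2 remainder 1
2 ÷ 2 = 1 remainder 0
1 ÷ 2 = 0 remainder 1
Reading remainders bottom to top: 1010111110100000010



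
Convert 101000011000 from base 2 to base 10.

Sum of powers of 2 for each 1-bit:
2^3 + 2^4 + 2^9 + 2^11
= 8 + 16 + 512 + 2048
= 2584



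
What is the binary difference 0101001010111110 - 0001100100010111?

Method 1 - Direct subtraction (column by column from the right: bit − bit − borrow-in; if negative, add 2 and borrow 1 from the next column):
borrow: 0111001000001110
        0101001010111110
-       0001100100010111
------------------------
        0011100110100111

Method 2 - Add two's complement:
Two's complement of 0001100100010111: invert → 1110011011101000, add 1 → 1110011011101001
  0101001010111110
+ 1110011011101001
------------------
 10011100110100111  (end carry out of the top bit = 1)
Discarding the end carry: 0011100110100111
Decimal check:
  0101001010111110 = 16384 + 4096 + 512 + 128 + 32 + 16 + 8 + 4 + 2 = 21182
  0001100100010111 = 4096 + 2048 + 256 + 16 + 4 + 2 + 1 = 6423
  21182 - 6423 = 14759, and 0011100110100111 = 8192 + 4096 + 2048 + 256 + 128 + 32 + 4 + 2 + 1 = 14759 ✓



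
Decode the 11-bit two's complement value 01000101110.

Binary: 01000101110
Sign bit: 0 (non-negative)
Read directly as an unsigned value:
01000101110 = 512 + 32 + 8 + 4 + 2 = 558
Value: 558



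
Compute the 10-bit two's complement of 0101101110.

Original: 0101101110
Step 1 - Invert all bits: 1010010001
Step 2 - Add 1: 1010010010
Verification: 0101101110 + 1010010010 = 10000000000; discarding the end carry (carry out of the top bit) leaves the 10-bit value 0000000000, as required for x + (-x)



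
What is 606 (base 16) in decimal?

Expand by place value (powers of 16):
606 = 6 × 16^2 + 0 × 16^1 + 6 × 16^0
= 6 × 256 + 0 × 16 + 6 × 1
= 1536 + 0 + 6
= 1542



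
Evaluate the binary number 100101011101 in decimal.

Sum of powers of 2 for each 1-bit:
2^0 + 2^2 + 2^3 + 2^4 + 2^6 + 2^8 + 2^11
= 1 + 4 + 8 + 16 + 64 + 256 + 2048
= 2397



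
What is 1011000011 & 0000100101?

AND: 1 only when both bits are 1
  1011000011
& 0000100101
------------
  0000000001
Decimal: 707 & 37 = 1



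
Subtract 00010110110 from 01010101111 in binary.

Method 1 - Direct subtraction (column by column from the right: bit − bit − borrow-in; if negative, add 2 and borrow 1 from the next column):
borrow: 01111100000
        01010101111
-       00010110110
-------------------
        00111111001

Method 2 - Add two's complement:
Two's complement of 00010110110: invert → 11101001001, add 1 → 11101001010
  01010101111
+ 11101001010
-------------
 100111111001  (end carry out of the top bit = 1)
Discarding the end carry: 00111111001
Decimal check:
  01010101111 = 512 + 128 + 32 + 8 + 4 + 2 + 1 = 687
  00010110110 = 128 + 32 + 16 + 4 + 2 = 182
  687 - 182 = 505, and 00111111001 = 256 + 128 + 64 + 32 + 16 + 8 + 1 = 505 ✓



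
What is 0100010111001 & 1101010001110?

AND: 1 only when both bits are 1
  0100010111001
& 1101010001110
---------------
  0100010001000
Decimal: 2233 & 6798 = 2184



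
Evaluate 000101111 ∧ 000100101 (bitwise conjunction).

AND: 1 only when both bits are 1
  000101111
& 000100101
-----------
  000100101
Decimal: 47 & 37 = 37



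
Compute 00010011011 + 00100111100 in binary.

Add column by column from the right: bit + bit + carry-in; write the sum mod 2, carry 1 when the sum is 2 or 3.
carry:  00001110000
        00010011011
+       00100111100
-------------------
       000111010111
(the carry out of the leftmost column, 0, becomes the leading bit)
Decimal check:
  00010011011 = 128 + 16 + 8 + 2 + 1 = 155
  00100111100 = 256 + 32 + 16 + 8 + 4 = 316
  155 + 316 = 471, and 000111010111 = 256 + 128 + 64 + 16 + 4 + 2 + 1 = 471 ✓



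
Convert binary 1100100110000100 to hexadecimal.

Group into 4-bit nibbles from right:
  1100 = C
  1001 = 9
  1000 = 8
  0100 = 4
Result: C984



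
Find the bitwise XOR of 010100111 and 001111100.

XOR: 1 when bits differ
  010100111
^ 001111100
-----------
  011011011
Decimal: 167 ^ 124 = 219



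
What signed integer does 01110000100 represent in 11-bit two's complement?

Binary: 01110000100
Sign bit: 0 (non-negative)
Read directly as an unsigned value:
01110000100 = 512 + 256 + 128 + 4 = 900
Value: 900



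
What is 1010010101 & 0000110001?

AND: 1 only when both bits are 1
  1010010101
& 0000110001
------------
  0000010001
Decimal: 661 & 49 = 17



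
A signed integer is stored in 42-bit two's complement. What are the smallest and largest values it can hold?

For 42-bit two's complement:
Minimum: -2^41 = -2199023255552
Maximum: 2^41 - 1 = 2199023255551



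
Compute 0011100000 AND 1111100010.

AND: 1 only when both bits are 1
  0011100000
& 1111100010
------------
  0011100000
Decimal: 224 & 994 = 224



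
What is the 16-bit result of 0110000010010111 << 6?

Original: 0110000010010111 (decimal 24727)
Shift left by 6 positions
Append 6 zeros on the right and drop the 6 high bits that overflow the 16-bit width
Result: 0010010111000000 (decimal 9664)
Equivalent: 24727 << 6 = 24727 × 2^6 = 1582528, truncated to 16 bits = 9664



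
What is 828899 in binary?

Using repeated division by 2:
828899 ÷ 2 = 414449 remainder 1
414449 ÷ 2 = 207224 remainder 1
207224 ÷ 2 = 103612 remainder 0
103612 ÷ 2 = 51806 remainder 0
51806 ÷ 2 = 25903 remainder 0
25903 ÷ 2 = 12951 remainder 1
12951 ÷ 2 = 6475 remainder 1
6475 ÷ 2 = 3237 remainder 1
3237 ÷ 2 = 1618 remainder 1
1618 ÷ 2 = 809 remainder 0
809 ÷ 2 = 404 remainder 1
404 ÷ 2 = 202 remainder 0
202 ÷ 2 = 101 remainder 0
101 ÷ 2 = 50 remainder 1
50 ÷ 2 = 25 remainder 0
25 ÷ 2 = 12 remainder 1
12 ÷ 2 = 6 remainder 0
6 ÷ 2 = 3 remainder 0
3 ÷ 2 = 1 remainder 1
1 ÷ 2 = 0 remainder 1
Reading remainders bottom to top: 11001010010111100011



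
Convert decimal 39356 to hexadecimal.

Using repeated division by 16 (digits 10–15 are A–F):
39356 ÷ 16 = 2459 remainder 12 (C)
2459 ÷ 16 = 153 remainder 11 (B)
153 ÷ 16 = 9 remainder 9
9 ÷ 16 = 0 remainder 9
Reading remainders bottom to top: 99BC



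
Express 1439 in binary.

Using repeated division by 2:
1439 ÷ 2 = 719 remainder 1
719 ÷ 2 = 359 remainder 1
359 ÷ 2 = 179 remainder 1
179 ÷ 2 = 89 remainder 1
89 ÷ 2 = 44 remainder 1
44 ÷ 2 = 22 remainder 0
22 ÷ 2 = 11 remainder 0
11 ÷ 2 = 5 remainder 1
5 ÷ 2 = 2 remainder 1
2 ÷ 2 = 1 remainder 0
1 ÷ 2 = 0 remainder 1
Reading remainders bottom to top: 10110011111



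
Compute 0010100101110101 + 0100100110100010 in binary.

Add column by column from the right: bit + bit + carry-in; write the sum mod 2, carry 1 when the sum is 2 or 3.
carry:  0001001111000000
        0010100101110101
+       0100100110100010
------------------------
       00111001100010111
(the carry out of the leftmost column, 0, becomes the leading bit)
Decimal check:
  0010100101110101 = 8192 + 2048 + 256 + 64 + 32 + 16 + 4 + 1 = 10613
  0100100110100010 = 16384 + 2048 + 256 + 128 + 32 + 2 = 18850
  10613 + 18850 = 29463, and 00111001100010111 = 16384 + 8192 + 4096 + 512 + 256 + 16 + 4 + 2 + 1 = 29463 ✓



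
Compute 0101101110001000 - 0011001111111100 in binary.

Method 1 - Direct subtraction (column by column from the right: bit − bit − borrow-in; if negative, add 2 and borrow 1 from the next column):
borrow: 0100111111111000
        0101101110001000
-       0011001111111100
------------------------
        0010011110001100

Method 2 - Add two's complement:
Two's complement of 0011001111111100: invert → 1100110000000011, add 1 → 1100110000000100
  0101101110001000
+ 1100110000000100
------------------
 10010011110001100  (end carry out of the top bit = 1)
Discarding the end carry: 0010011110001100
Decimal check:
  0101101110001000 = 16384 + 4096 + 2048 + 512 + 256 + 128 + 8 = 23432
  0011001111111100 = 8192 + 4096 + 512 + 256 + 128 + 64 + 32 + 16 + 8 + 4 = 13308
  23432 - 13308 = 10124, and 0010011110001100 = 8192 + 1024 + 512 + 256 + 128 + 8 + 4 = 10124 ✓



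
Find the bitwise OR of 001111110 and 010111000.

OR: 1 when either bit is 1
  001111110
| 010111000
-----------
  011111110
Decimal: 126 | 184 = 254



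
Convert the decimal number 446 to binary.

Using repeated division by 2:
446 ÷ 2 = 223 remainder 0
223 ÷ 2 = 111 remainder 1
111 ÷ 2 = 55 remainder 1
55 ÷ 2 = 27 remainder 1
27 ÷ 2 = 13 remainder 1
13 ÷ 2 = 6 remainder 1
6 ÷ 2 = 3 remainder 0
3 ÷ 2 = 1 remainder 1
1 ÷ 2 = 0 remainder 1
Reading remainders bottom to top: 110111110



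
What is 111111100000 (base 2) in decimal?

Sum of powers of 2 for each 1-bit:
2^5 + 2^6 + 2^7 + 2^8 + 2^9 + 2^10 + 2^11
= 32 + 64 + 128 + 256 + 512 + 1024 + 2048
= 4064



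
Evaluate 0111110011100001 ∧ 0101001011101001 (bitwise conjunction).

AND: 1 only when both bits are 1
  0111110011100001
& 0101001011101001
------------------
  0101000011100001
Decimal: 31969 & 21225 = 20705



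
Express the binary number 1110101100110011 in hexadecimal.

Group into 4-bit nibbles from right:
  1110 = E
  1011 = B
  0011 = 3
  0011 = 3
Result: EB33



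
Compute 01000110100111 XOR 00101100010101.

XOR: 1 when bits differ
  01000110100111
^ 00101100010101
----------------
  01101010110010
Decimal: 4519 ^ 2837 = 6834



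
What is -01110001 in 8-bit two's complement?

Original: 01110001
Step 1 - Invert all bits: 10001110
Step 2 - Add 1: 10001111
Verification: 01110001 + 10001111 = 100000000; discarding the end carry (carry out of the top bit) leaves the 8-bit value 00000000, as required for x + (-x)



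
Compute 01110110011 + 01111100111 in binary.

Add column by column from the right: bit + bit + carry-in; write the sum mod 2, carry 1 when the sum is 2 or 3.
carry:  11111001110
        01110110011
+       01111100111
-------------------
       011110011010
(the carry out of the leftmost column, 0, becomes the leading bit)
Decimal check:
  01110110011 = 512 + 256 + 128 + 32 + 16 + 2 + 1 = 947
  01111100111 = 512 + 256 + 128 + 64 + 32 + 4 + 2 + 1 = 999
  947 + 999 = 1946, and 011110011010 = 1024 + 512 + 256 + 128 + 16 + 8 + 2 = 1946 ✓



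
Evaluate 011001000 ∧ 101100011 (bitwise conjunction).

AND: 1 only when both bits are 1
  011001000
& 101100011
-----------
  001000000
Decimal: 200 & 355 = 64



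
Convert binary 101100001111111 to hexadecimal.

Group into 4-bit nibbles from right:
  0101 = 5
  1000 = 8
  0111 = 7
  1111 = F
Result: 587F



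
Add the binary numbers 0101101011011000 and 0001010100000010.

Add column by column from the right: bit + bit + carry-in; write the sum mod 2, carry 1 when the sum is 2 or 3.
carry:  0010000000000000
        0101101011011000
+       0001010100000010
------------------------
       00110111111011010
(the carry out of the leftmost column, 0, becomes the leading bit)
Decimal check:
  0101101011011000 = 16384 + 4096 + 2048 + 512 + 128 + 64 + 16 + 8 = 23256
  0001010100000010 = 4096 + 1024 + 256 + 2 = 5378
  23256 + 5378 = 28634, and 00110111111011010 = 16384 + 8192 + 2048 + 1024 + 512 + 256 + 128 + 64 + 16 + 8 + 2 = 28634 ✓



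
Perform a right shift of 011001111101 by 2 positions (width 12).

Original: 011001111101 (decimal 1661)
Shift right by 2 positions
Drop the 2 low bits; fill with zeros on the left
Result: 000110011111 (decimal 415)
Equivalent: 1661 >> 2 = 1661 ÷ 2^2 = 415



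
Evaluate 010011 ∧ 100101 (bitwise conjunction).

AND: 1 only when both bits are 1
  010011
& 100101
--------
  000001
Decimal: 19 & 37 = 1



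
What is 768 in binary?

Using repeated division by 2:
768 ÷ 2 = 384 remainder 0
384 ÷ 2 = 192 remainder 0
192 ÷ 2 = 96 remainder 0
96 ÷ 2 = 48 remainder 0
48 ÷ 2 = 24 remainder 0
24 ÷ 2 = 12 remainder 0
12 ÷ 2 = 6 remainder 0
6 ÷ 2 = 3 remainder 0
3 ÷ 2 = 1 remainder 1
1 ÷ 2 = 0 remainder 1
Reading remainders bottom to top: 1100000000



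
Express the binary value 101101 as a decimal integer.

Sum of powers of 2 for each 1-bit:
2^0 + 2^2 + 2^3 + 2^5
= 1 + 4 + 8 + 32
= 45



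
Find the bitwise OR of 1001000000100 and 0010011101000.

OR: 1 when either bit is 1
  1001000000100
| 0010011101000
---------------
  1011011101100
Decimal: 4612 | 1256 = 5868



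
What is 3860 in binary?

Using repeated division by 2:
3860 ÷ 2 = 1930 remainder 0
1930 ÷ 2 = 965 remainder 0
965 ÷ 2 = 482 remainder 1
482 ÷ 2 = 241 remainder 0
241 ÷ 2 = 120 remainder 1
120 ÷ 2 = 60 remainder 0
60 ÷ 2 = 30 remainder 0
30 ÷ 2 = 15 remainder 0
15 ÷ 2 = 7 remainder 1
7 ÷ 2 = 3 remainder 1
3 ÷ 2 = 1 remainder 1
1 ÷ 2 = 0 remainder 1
Reading remainders bottom to top: 111100010100



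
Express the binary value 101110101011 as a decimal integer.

Sum of powers of 2 for each 1-bit:
2^0 + 2^1 + 2^3 + 2^5 + 2^7 + 2^8 + 2^9 + 2^11
= 1 + 2 + 8 + 32 + 128 + 256 + 512 + 2048
= 2987



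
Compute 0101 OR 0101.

OR: 1 when either bit is 1
  0101
| 0101
------
  0101
Decimal: 5 | 5 = 5



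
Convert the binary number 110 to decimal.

Sum of powers of 2 for each 1-bit:
2^1 + 2^2
= 2 + 4
= 6



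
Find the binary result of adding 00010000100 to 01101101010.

Add column by column from the right: bit + bit + carry-in; write the sum mod 2, carry 1 when the sum is 2 or 3.
carry:  00000000000
        00010000100
+       01101101010
-------------------
       001111101110
(the carry out of the leftmost column, 0, becomes the leading bit)
Decimal check:
  00010000100 = 128 + 4 = 132
  01101101010 = 512 + 256 + 64 + 32 + 8 + 2 = 874
  132 + 874 = 1006, and 001111101110 = 512 + 256 + 128 + 64 + 32 + 8 + 4 + 2 = 1006 ✓



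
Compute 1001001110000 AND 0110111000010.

AND: 1 only when both bits are 1
  1001001110000
& 0110111000010
---------------
  0000001000000
Decimal: 4720 & 3522 = 64



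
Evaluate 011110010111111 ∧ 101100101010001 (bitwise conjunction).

AND: 1 only when both bits are 1
  011110010111111
& 101100101010001
-----------------
  001100000010001
Decimal: 15551 & 22865 = 6161



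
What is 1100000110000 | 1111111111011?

OR: 1 when either bit is 1
  1100000110000
| 1111111111011
---------------
  1111111111011
Decimal: 6192 | 8187 = 8187



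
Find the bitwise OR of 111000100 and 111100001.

OR: 1 when either bit is 1
  111000100
| 111100001
-----------
  111100101
Decimal: 452 | 481 = 485



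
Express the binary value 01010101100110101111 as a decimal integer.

Sum of powers of 2 for each 1-bit:
2^0 + 2^1 + 2^2 + 2^3 + 2^5 + 2^7 + 2^8 + 2^11 + 2^12 + 2^14 + 2^16 + 2^18
= 1 + 2 + 4 + 8 + 32 + 128 + 256 + 2048 + 4096 + 16384 + 65536 + 262144
= 350639



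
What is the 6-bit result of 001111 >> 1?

Original: 001111 (decimal 15)
Shift right by 1 position
Drop the 1 low bit; fill with zero on the left
Result: 000111 (decimal 7)
Equivalent: 15 >> 1 = 15 ÷ 2^1 = 7



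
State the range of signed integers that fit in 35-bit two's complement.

For 35-bit two's complement:
Minimum: -2^34 = -17179869184
Maximum: 2^34 - 1 = 17179869183



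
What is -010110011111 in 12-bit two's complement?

Original: 010110011111
Step 1 - Invert all bits: 101001100000
Step 2 - Add 1: 101001100001
Verification: 010110011111 + 101001100001 = 1000000000000; discarding the end carry (carry out of the top bit) leaves the 12-bit value 000000000000, as required for x + (-x)



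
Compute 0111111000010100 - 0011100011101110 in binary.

Method 1 - Direct subtraction (column by column from the right: bit − bit − borrow-in; if negative, add 2 and borrow 1 from the next column):
borrow: 0000001111011100
        0111111000010100
-       0011100011101110
------------------------
        0100010100100110

Method 2 - Add two's complement:
Two's complement of 0011100011101110: invert → 1100011100010001, add 1 → 1100011100010010
  0111111000010100
+ 1100011100010010
------------------
 10100010100100110  (end carry out of the top bit = 1)
Discarding the end carry: 0100010100100110
Decimal check:
  0111111000010100 = 16384 + 8192 + 4096 + 2048 + 1024 + 512 + 16 + 4 = 32276
  0011100011101110 = 8192 + 4096 + 2048 + 128 + 64 + 32 + 8 + 4 + 2 = 14574
  32276 - 14574 = 17702, and 0100010100100110 = 16384 + 1024 + 256 + 32 + 4 + 2 = 17702 ✓



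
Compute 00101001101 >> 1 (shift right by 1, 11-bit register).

Original: 00101001101 (decimal 333)
Shift right by 1 position
Drop the 1 low bit; fill with zero on the left
Result: 00010100110 (decimal 166)
Equivalent: 333 >> 1 = 333 ÷ 2^1 = 166



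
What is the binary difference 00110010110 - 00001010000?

Method 1 - Direct subtraction (column by column from the right: bit − bit − borrow-in; if negative, add 2 and borrow 1 from the next column):
borrow: 00010000000
        00110010110
-       00001010000
-------------------
        00101000110

Method 2 - Add two's complement:
Two's complement of 00001010000: invert → 11110101111, add 1 → 11110110000
  00110010110
+ 11110110000
-------------
 100101000110  (end carry out of the top bit = 1)
Discarding the end carry: 00101000110
Decimal check:
  00110010110 = 256 + 128 + 16 + 4 + 2 = 406
  00001010000 = 64 + 16 = 80
  406 - 80 = 326, and 00101000110 = 256 + 64 + 4 + 2 = 326 ✓



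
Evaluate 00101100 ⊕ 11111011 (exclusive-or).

XOR: 1 when bits differ
  00101100
^ 11111011
----------
  11010111
Decimal: 44 ^ 251 = 215



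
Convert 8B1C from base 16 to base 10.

Expand by place value (powers of 16):
Digit values: B = 11, C = 12
8B1C = 8 × 16^3 + 11 × 16^2 + 1 × 16^1 + 12 × 16^0
= 8 × 4096 + 11 × 256 + 1 × 16 + 12 × 1
= 32768 + 2816 + 16 + 12
= 35612



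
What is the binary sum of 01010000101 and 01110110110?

Add column by column from the right: bit + bit + carry-in; write the sum mod 2, carry 1 when the sum is 2 or 3.
carry:  11100001000
        01010000101
+       01110110110
-------------------
       011000111011
(the carry out of the leftmost column, 0, becomes the leading bit)
Decimal check:
  01010000101 = 512 + 128 + 4 + 1 = 645
  01110110110 = 512 + 256 + 128 + 32 + 16 + 4 + 2 = 950
  645 + 950 = 1595, and 011000111011 = 1024 + 512 + 32 + 16 + 8 + 2 + 1 = 1595 ✓



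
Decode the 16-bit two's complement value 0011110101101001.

Binary: 0011110101101001
Sign bit: 0 (non-negative)
Read directly as an unsigned value:
0011110101101001 = 8192 + 4096 + 2048 + 1024 + 256 + 64 + 32 + 8 + 1 = 15721
Value: 15721



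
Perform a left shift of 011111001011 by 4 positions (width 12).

Original: 011111001011 (decimal 1995)
Shift left by 4 positions
Append 4 zeros on the right and drop the 4 high bits that overflow the 12-bit width
Result: 110010110000 (decimal 3248)
Equivalent: 1995 << 4 = 1995 × 2^4 = 31920, truncated to 12 bits = 3248



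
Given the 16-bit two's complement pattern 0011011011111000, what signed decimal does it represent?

Binary: 0011011011111000
Sign bit: 0 (non-negative)
Read directly as an unsigned value:
0011011011111000 = 8192 + 4096 + 1024 + 512 + 128 + 64 + 32 + 16 + 8 = 14072
Value: 14072



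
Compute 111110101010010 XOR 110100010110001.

XOR: 1 when bits differ
  111110101010010
^ 110100010110001
-----------------
  001010111100011
Decimal: 32082 ^ 26801 = 5603



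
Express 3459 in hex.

Using repeated division by 16 (digits 10–15 are A–F):
3459 ÷ 16 = 216 remainder 3
216 ÷ 16 = 13 remainder 8
13 ÷ 16 = 0 remainder 13 (D)
Reading remainders bottom to top: D83



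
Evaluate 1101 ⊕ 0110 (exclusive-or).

XOR: 1 when bits differ
  1101
^ 0110
------
  1011
Decimal: 13 ^ 6 = 11



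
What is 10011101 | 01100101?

OR: 1 when either bit is 1
  10011101
| 01100101
----------
  11111101
Decimal: 157 | 101 = 253



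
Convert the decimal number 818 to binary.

Using repeated division by 2:
818 ÷ 2 = 409 remainder 0
409 ÷ 2 = 204 remainder 1
204 ÷ 2 = 102 remainder 0
102 ÷ 2 = 51 remainder 0
51 ÷ 2 = 25 remainder 1
25 ÷ 2 = 12 remainder 1
12 ÷ 2 = 6 remainder 0
6 ÷ 2 = 3 remainder 0
3 ÷ 2 = 1 remainder 1
1 ÷ 2 = 0 remainder 1
Reading remainders bottom to top: 1100110010



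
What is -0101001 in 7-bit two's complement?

Original: 0101001
Step 1 - Invert all bits: 1010110
Step 2 - Add 1: 1010111
Verification: 0101001 + 1010111 = 10000000; discarding the end carry (carry out of the top bit) leaves the 7-bit value 0000000, as required for x + (-x)



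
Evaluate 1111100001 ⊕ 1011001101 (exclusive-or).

XOR: 1 when bits differ
  1111100001
^ 1011001101
------------
  0100101100
Decimal: 993 ^ 717 = 300



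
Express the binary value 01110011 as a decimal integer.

Sum of powers of 2 for each 1-bit:
2^0 + 2^1 + 2^4 + 2^5 + 2^6
= 1 + 2 + 16 + 32 + 64
= 115



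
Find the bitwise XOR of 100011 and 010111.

XOR: 1 when bits differ
  100011
^ 010111
--------
  110100
Decimal: 35 ^ 23 = 52



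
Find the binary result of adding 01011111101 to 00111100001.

Add column by column from the right: bit + bit + carry-in; write the sum mod 2, carry 1 when the sum is 2 or 3.
carry:  11111000010
        01011111101
+       00111100001
-------------------
       010011011110
(the carry out of the leftmost column, 0, becomes the leading bit)
Decimal check:
  01011111101 = 512 + 128 + 64 + 32 + 16 + 8 + 4 + 1 = 765
  00111100001 = 256 + 128 + 64 + 32 + 1 = 481
  765 + 481 = 1246, and 010011011110 = 1024 + 128 + 64 + 16 + 8 + 4 + 2 = 1246 ✓



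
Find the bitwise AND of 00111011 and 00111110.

AND: 1 only when both bits are 1
  00111011
& 00111110
----------
  00111010
Decimal: 59 & 62 = 58



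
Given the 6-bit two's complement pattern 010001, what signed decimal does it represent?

Binary: 010001
Sign bit: 0 (non-negative)
Read directly as an unsigned value:
010001 = 16 + 1 = 17
Value: 17



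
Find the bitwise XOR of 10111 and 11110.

XOR: 1 when bits differ
  10111
^ 11110
-------
  01001
Decimal: 23 ^ 30 = 9



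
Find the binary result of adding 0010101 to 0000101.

Add column by column from the right: bit + bit + carry-in; write the sum mod 2, carry 1 when the sum is 2 or 3.
carry:  0001010
        0010101
+       0000101
---------------
       00011010
(the carry out of the leftmost column, 0, becomes the leading bit)
Decimal check:
  0010101 = 16 + 4 + 1 = 21
  0000101 = 4 + 1 = 5
  21 + 5 = 26, and 00011010 = 16 + 8 + 2 = 26 ✓



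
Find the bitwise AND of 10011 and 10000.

AND: 1 only when both bits are 1
  10011
& 10000
-------
  10000
Decimal: 19 & 16 = 16



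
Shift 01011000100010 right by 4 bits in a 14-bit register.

Original: 01011000100010 (decimal 5666)
Shift right by 4 positions
Drop the 4 low bits; fill with zeros on the left
Result: 00000101100010 (decimal 354)
Equivalent: 5666 >> 4 = 5666 ÷ 2^4 = 354



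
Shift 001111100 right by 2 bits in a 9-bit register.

Original: 001111100 (decimal 124)
Shift right by 2 positions
Drop the 2 low bits; fill with zeros on the left
Result: 000011111 (decimal 31)
Equivalent: 124 >> 2 = 124 ÷ 2^2 = 31



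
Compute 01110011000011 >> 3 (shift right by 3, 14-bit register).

Original: 01110011000011 (decimal 7363)
Shift right by 3 positions
Drop the 3 low bits; fill with zeros on the left
Result: 00001110011000 (decimal 920)
Equivalent: 7363 >> 3 = 7363 ÷ 2^3 = 920



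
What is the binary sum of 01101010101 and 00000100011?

Add column by column from the right: bit + bit + carry-in; write the sum mod 2, carry 1 when the sum is 2 or 3.
carry:  00000001110
        01101010101
+       00000100011
-------------------
       001101111000
(the carry out of the leftmost column, 0, becomes the leading bit)
Decimal check:
  01101010101 = 512 + 256 + 64 + 16 + 4 + 1 = 853
  00000100011 = 32 + 2 + 1 = 35
  853 + 35 = 888, and 001101111000 = 512 + 256 + 64 + 32 + 16 + 8 = 888 ✓



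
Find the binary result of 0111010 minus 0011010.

Method 1 - Direct subtraction (column by column from the right: bit − bit − borrow-in; if negative, add 2 and borrow 1 from the next column):
borrow: 0000000
        0111010
-       0011010
---------------
        0100000

Method 2 - Add two's complement:
Two's complement of 0011010: invert → 1100101, add 1 → 1100110
  0111010
+ 1100110
---------
 10100000  (end carry out of the top bit = 1)
Discarding the end carry: 0100000
Decimal check:
  0111010 = 32 + 16 + 8 + 2 = 58
  0011010 = 16 + 8 + 2 = 26
  58 - 26 = 32, and 0100000 = 32 ✓



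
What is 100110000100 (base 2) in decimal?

Sum of powers of 2 for each 1-bit:
2^2 + 2^7 + 2^8 + 2^11
= 4 + 128 + 256 + 2048
= 2436



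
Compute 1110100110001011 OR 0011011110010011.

OR: 1 when either bit is 1
  1110100110001011
| 0011011110010011
------------------
  1111111110011011
Decimal: 59787 | 14227 = 65435



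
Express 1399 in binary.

Using repeated division by 2:
1399 ÷ 2 = 699 remainder 1
699 ÷ 2 = 349 remainder 1
349 ÷ 2 = 174 remainder 1
174 ÷ 2 = 87 remainder 0
87 ÷ 2 = 43 remainder 1
43 ÷ 2 = 21 remainder 1
21 ÷ 2 = 10 remainder 1
10 ÷ 2 = 5 remainder 0
5 ÷ 2 = 2 remainder 1
2 ÷ 2 = 1 remainder 0
1 ÷ 2 = 0 remainder 1
Reading remainders bottom to top: 10101110111



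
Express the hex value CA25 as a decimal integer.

Expand by place value (powers of 16):
Digit values: C = 12, A = 10
CA25 = 12 × 16^3 + 10 × 16^2 + 2 × 16^1 + 5 × 16^0
= 12 × 4096 + 10 × 256 + 2 × 16 + 5 × 1
= 49152 + 2560 + 32 + 5
= 51749



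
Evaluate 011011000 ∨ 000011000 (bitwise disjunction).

OR: 1 when either bit is 1
  011011000
| 000011000
-----------
  011011000
Decimal: 216 | 24 = 216



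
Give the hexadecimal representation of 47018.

Using repeated division by 16 (digits 10–15 are A–F):
47018 ÷ 16 = 2938 remainder 10 (A)
2938 ÷ 16 = 183 remainder 10 (A)
183 ÷ 16 = 11 remainder 7
11 ÷ 16 = 0 remainder 11 (B)
Reading remainders bottom to top: B7AA



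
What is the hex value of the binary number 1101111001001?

Group into 4-bit nibbles from right:
  0001 = 1
  1011 = B
  1100 = C
  1001 = 9
Result: 1BC9



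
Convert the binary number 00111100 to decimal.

Sum of powers of 2 for each 1-bit:
2^2 + 2^3 + 2^4 + 2^5
= 4 + 8 + 16 + 32
= 60



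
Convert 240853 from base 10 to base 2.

Using repeated division by 2:
240853 ÷ 2 = 120426 remainder 1
120426 ÷ 2 = 60213 remainder 0
60213 ÷ 2 = 30106 remainder 1
30106 ÷ 2 = 15053 remainder 0
15053 ÷ 2 = 7526 remainder 1
7526 ÷ 2 = 3763 remainder 0
3763 ÷ 2 = 1881 remainder 1
1881 ÷ 2 = 940 remainder 1
940 ÷ 2 = 470 remainder 0
470 ÷ 2 = 235 remainder 0
235 ÷ 2 = 117 remainder 1
117 ÷ 2 = 58 remainder 1
58 ÷ 2 = 29 remainder 0
29 ÷ 2 = 14 remainder 1
14 ÷ 2 = 7 remainder 0
7 ÷ 2 = 3 remainder 1
3 ÷ 2 = 1 remainder 1
1 ÷ 2 = 0 remainder 1
Reading remainders bottom to top: 111010110011010101



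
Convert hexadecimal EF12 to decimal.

Expand by place value (powers of 16):
Digit values: E = 14, F = 15
EF12 = 14 × 16^3 + 15 × 16^2 + 1 × 16^1 + 2 × 16^0
= 14 × 4096 + 15 × 256 + 1 × 16 + 2 × 1
= 57344 + 3840 + 16 + 2
= 61202



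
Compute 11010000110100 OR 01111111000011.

OR: 1 when either bit is 1
  11010000110100
| 01111111000011
----------------
  11111111110111
Decimal: 13364 | 8131 = 16375



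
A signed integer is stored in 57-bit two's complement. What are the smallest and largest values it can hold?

For 57-bit two's complement:
Minimum: -2^56 = -72057594037927936
Maximum: 2^56 - 1 = 72057594037927935



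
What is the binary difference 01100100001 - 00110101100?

Method 1 - Direct subtraction (column by column from the right: bit − bit − borrow-in; if negative, add 2 and borrow 1 from the next column):
borrow: 01111111000
        01100100001
-       00110101100
-------------------
        00101110101

Method 2 - Add two's complement:
Two's complement of 00110101100: invert → 11001010011, add 1 → 11001010100
  01100100001
+ 11001010100
-------------
 100101110101  (end carry out of the top bit = 1)
Discarding the end carry: 00101110101
Decimal check:
  01100100001 = 512 + 256 + 32 + 1 = 801
  00110101100 = 256 + 128 + 32 + 8 + 4 = 428
  801 - 428 = 373, and 00101110101 = 256 + 64 + 32 + 16 + 4 + 1 = 373 ✓



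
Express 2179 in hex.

Using repeated division by 16 (digits 10–15 are A–F):
2179 ÷ 16 = 136 remainder 3
136 ÷ 16 = 8 remainder 8
8 ÷ 16 = 0 remainder 8
Reading remainders bottom to top: 883



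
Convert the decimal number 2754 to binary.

Using repeated division by 2:
2754 ÷ 2 = 1377 remainder 0
1377 ÷ 2 = 688 remainder 1
688 ÷ 2 = 344 remainder 0
344 ÷ 2 = 172 remainder 0
172 ÷ 2 = 86 remainder 0
86 ÷ 2 = 43 remainder 0
43 ÷ 2 = 21 remainder 1
21 ÷ 2 = 10 remainder 1
10 ÷ 2 = 5 remainder 0
5 ÷ 2 = 2 remainder 1
2 ÷ 2 = 1 remainder 0
1 ÷ 2 = 0 remainder 1
Reading remainders bottom to top: 101011000010



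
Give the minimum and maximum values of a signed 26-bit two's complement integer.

For 26-bit two's complement:
Minimum: -2^25 = -33554432
Maximum: 2^25 - 1 = 33554431



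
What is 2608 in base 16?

Using repeated division by 16 (digits 10–15 are A–F):
2608 ÷ 16 = 163 remainder 0
163 ÷ 16 = 10 remainder 3
10 ÷ 16 = 0 remainder 10 (A)
Reading remainders bottom to top: A30



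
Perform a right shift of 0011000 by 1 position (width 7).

Original: 0011000 (decimal 24)
Shift right by 1 position
Drop the 1 low bit; fill with zero on the left
Result: 0001100 (decimal 12)
Equivalent: 24 >> 1 = 24 ÷ 2^1 = 12



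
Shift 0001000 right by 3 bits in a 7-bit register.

Original: 0001000 (decimal 8)
Shift right by 3 positions
Drop the 3 low bits; fill with zeros on the left
Result: 0000001 (decimal 1)
Equivalent: 8 >> 3 = 8 ÷ 2^3 = 1



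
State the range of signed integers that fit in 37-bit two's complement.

For 37-bit two's complement:
Minimum: -2^36 = -68719476736
Maximum: 2^36 - 1 = 68719476735



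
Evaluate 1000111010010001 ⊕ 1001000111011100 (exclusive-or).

XOR: 1 when bits differ
  1000111010010001
^ 1001000111011100
------------------
  0001111101001101
Decimal: 36497 ^ 37340 = 8013



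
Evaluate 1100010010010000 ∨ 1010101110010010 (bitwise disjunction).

OR: 1 when either bit is 1
  1100010010010000
| 1010101110010010
------------------
  1110111110010010
Decimal: 50320 | 43922 = 61330



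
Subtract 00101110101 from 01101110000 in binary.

Method 1 - Direct subtraction (column by column from the right: bit − bit − borrow-in; if negative, add 2 and borrow 1 from the next column):
borrow: 01111111110
        01101110000
-       00101110101
-------------------
        00111111011

Method 2 - Add two's complement:
Two's complement of 00101110101: invert → 11010001010, add 1 → 11010001011
  01101110000
+ 11010001011
-------------
 100111111011  (end carry out of the top bit = 1)
Discarding the end carry: 00111111011
Decimal check:
  01101110000 = 512 + 256 + 64 + 32 + 16 = 880
  00101110101 = 256 + 64 + 32 + 16 + 4 + 1 = 373
  880 - 373 = 507, and 00111111011 = 256 + 128 + 64 + 32 + 16 + 8 + 2 + 1 = 507 ✓



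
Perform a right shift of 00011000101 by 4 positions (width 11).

Original: 00011000101 (decimal 197)
Shift right by 4 positions
Drop the 4 low bits; fill with zeros on the left
Result: 00000001100 (decimal 12)
Equivalent: 197 >> 4 = 197 ÷ 2^4 = 12



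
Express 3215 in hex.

Using repeated division by 16 (digits 10–15 are A–F):
3215 ÷ 16 = 200 remainder 15 (F)
200 ÷ 16 = 12 remainder 8
12 ÷ 16 = 0 remainder 12 (C)
Reading remainders bottom to top: C8F



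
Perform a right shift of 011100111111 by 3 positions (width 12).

Original: 011100111111 (decimal 1855)
Shift right by 3 positions
Drop the 3 low bits; fill with zeros on the left
Result: 000011100111 (decimal 231)
Equivalent: 1855 >> 3 = 1855 ÷ 2^3 = 231

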